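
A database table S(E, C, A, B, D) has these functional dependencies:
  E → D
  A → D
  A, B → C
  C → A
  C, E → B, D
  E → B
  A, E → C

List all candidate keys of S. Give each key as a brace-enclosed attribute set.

Attributes never on any right-hand side: {E} — every candidate key must contain it.
{A, E}⁺ = {A, B, C, D, E} — all of the relation — so {A, E} is a candidate key.
{C, E}⁺ = {A, B, C, D, E} — all of the relation — so {C, E} is a candidate key.
Any other superkey properly contains one of these, so there are no further candidate keys.

{A, E}, {C, E}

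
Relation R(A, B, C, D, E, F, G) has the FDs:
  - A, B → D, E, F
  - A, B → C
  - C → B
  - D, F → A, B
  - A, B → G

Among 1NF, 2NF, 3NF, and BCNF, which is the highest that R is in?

Candidate keys: {A, B}, {A, C}, {D, F}. Prime attributes: {A, B, C, D, F}.
For C → B we have {C}⁺ = {B, C}; {C} is not a superkey, so BCNF fails.
But every attribute on its right side ({B}) is prime, and the same holds for every other non-superkey FD, so 3NF still holds.

3NF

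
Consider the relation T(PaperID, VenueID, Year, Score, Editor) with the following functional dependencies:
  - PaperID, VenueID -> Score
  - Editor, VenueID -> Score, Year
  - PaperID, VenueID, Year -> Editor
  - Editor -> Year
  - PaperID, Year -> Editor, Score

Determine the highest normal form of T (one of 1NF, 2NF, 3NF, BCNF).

1NF

Candidate keys: {Editor, PaperID, VenueID}, {PaperID, VenueID, Year}. Prime attributes: {Editor, PaperID, VenueID, Year}.
PaperID, VenueID -> Score breaks BCNF: {PaperID, VenueID}⁺ = {PaperID, Score, VenueID}, so {PaperID, VenueID} is not a superkey.
Because {Score} is non-prime and the left side of PaperID, VenueID -> Score is not a superkey, the relation is not in 3NF.
Since {Editor, PaperID} ⊂ {Editor, PaperID, VenueID} and {Editor, PaperID}⁺ ⊇ {Score} with {Score} non-prime, there is a partial dependency; 2NF fails.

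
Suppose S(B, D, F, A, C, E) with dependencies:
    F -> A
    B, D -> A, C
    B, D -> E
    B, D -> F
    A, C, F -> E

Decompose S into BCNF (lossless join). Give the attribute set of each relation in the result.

{A, F}; {B, C, D, F}; {C, E, F}

Candidate key of the original relation: {B, D}.
Within {A, B, C, D, E, F}: {F}⁺ ∩ {A, B, C, D, E, F} = {A, F}, not the whole set, so F -> A violates BCNF; decompose into {A, F} and {B, C, D, E, F}.
{A, F}: every determinant is a superkey — BCNF.
Within {B, C, D, E, F}: {C, F}⁺ ∩ {B, C, D, E, F} = {C, E, F}, not the whole set, so C, F -> E violates BCNF; decompose into {C, E, F} and {B, C, D, F}.
{C, E, F}: every determinant is a superkey — BCNF.
{B, C, D, F}: every determinant is a superkey — BCNF.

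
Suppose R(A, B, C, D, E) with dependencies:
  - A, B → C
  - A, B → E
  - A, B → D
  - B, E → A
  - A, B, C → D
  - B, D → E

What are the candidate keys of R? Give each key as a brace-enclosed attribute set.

{A, B}, {B, D}, {B, E}

{B} never appears on the right of any FD, so every key must include it.
Closure of {A, B} is {A, B, C, D, E}, the whole schema; {A, B} is a candidate key.
Closure of {B, D} is {A, B, C, D, E}, the whole schema; {B, D} is a candidate key.
Closure of {B, E} is {A, B, C, D, E}, the whole schema; {B, E} is a candidate key.
These are minimal and exhaustive — every other superkey contains one of them.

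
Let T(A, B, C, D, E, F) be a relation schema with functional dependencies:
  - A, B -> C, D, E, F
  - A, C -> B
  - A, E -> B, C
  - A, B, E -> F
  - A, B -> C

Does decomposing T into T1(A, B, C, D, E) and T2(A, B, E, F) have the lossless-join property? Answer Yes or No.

Yes

Common attributes: {A, B, E}; their closure is {A, B, C, D, E, F}.
T1 is contained in that closure, so T1 ∩ T2 -> T1 holds and the join is lossless.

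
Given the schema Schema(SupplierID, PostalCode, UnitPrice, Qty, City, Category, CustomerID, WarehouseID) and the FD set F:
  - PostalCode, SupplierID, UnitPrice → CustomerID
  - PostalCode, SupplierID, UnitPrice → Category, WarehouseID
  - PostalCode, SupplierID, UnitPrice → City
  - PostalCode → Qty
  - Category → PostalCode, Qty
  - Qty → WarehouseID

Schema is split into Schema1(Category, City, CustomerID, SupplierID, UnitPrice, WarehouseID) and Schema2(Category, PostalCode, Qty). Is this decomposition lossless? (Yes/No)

Yes

The shared attributes are {Category} and {Category}⁺ = {Category, PostalCode, Qty, WarehouseID}.
Schema2 is contained in that closure, so Schema1 ∩ Schema2 → Schema2 holds and the join is lossless.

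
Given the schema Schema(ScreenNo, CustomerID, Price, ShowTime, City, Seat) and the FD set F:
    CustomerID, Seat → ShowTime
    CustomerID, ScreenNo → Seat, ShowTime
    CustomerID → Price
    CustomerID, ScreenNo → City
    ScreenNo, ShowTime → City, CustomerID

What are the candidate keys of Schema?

Attributes never on any right-hand side: {ScreenNo} — every candidate key must contain it.
{CustomerID, ScreenNo} is a candidate key since {CustomerID, ScreenNo}⁺ = {City, CustomerID, Price, ScreenNo, Seat, ShowTime} covers every attribute.
{ScreenNo, ShowTime} is a candidate key since {ScreenNo, ShowTime}⁺ = {City, CustomerID, Price, ScreenNo, Seat, ShowTime} covers every attribute.
These are minimal and exhaustive — every other superkey contains one of them.

{CustomerID, ScreenNo}, {ScreenNo, ShowTime}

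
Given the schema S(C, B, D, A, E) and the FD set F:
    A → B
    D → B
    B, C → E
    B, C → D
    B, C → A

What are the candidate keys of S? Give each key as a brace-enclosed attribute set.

Attributes never on any right-hand side: {C} — every candidate key must contain it.
{A, C}⁺ = {A, B, C, D, E}, which is every attribute, so {A, C} is a candidate key.
{B, C}⁺ = {A, B, C, D, E}, which is every attribute, so {B, C} is a candidate key.
{C, D}⁺ = {A, B, C, D, E}, which is every attribute, so {C, D} is a candidate key.
Any other superkey properly contains one of these, so there are no further candidate keys.

{A, C}, {B, C}, {C, D}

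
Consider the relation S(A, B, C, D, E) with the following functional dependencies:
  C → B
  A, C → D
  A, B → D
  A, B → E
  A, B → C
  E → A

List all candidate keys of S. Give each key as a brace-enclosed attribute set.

{A, B}, {A, C}, {B, E}, {C, E}

{A, B}⁺ = {A, B, C, D, E} — all of the relation — so {A, B} is a candidate key.
{A, C}⁺ = {A, B, C, D, E} — all of the relation — so {A, C} is a candidate key.
{B, E}⁺ = {A, B, C, D, E} — all of the relation — so {B, E} is a candidate key.
{C, E}⁺ = {A, B, C, D, E} — all of the relation — so {C, E} is a candidate key.
These are minimal and exhaustive — every other superkey contains one of them.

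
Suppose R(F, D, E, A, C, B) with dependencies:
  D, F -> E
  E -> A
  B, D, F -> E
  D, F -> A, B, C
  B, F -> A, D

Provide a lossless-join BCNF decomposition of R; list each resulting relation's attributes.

Candidate keys of the original relation: {B, F}, {D, F}.
Within {A, B, C, D, E, F}: {E}⁺ ∩ {A, B, C, D, E, F} = {A, E}, not the whole set, so E -> A violates BCNF; decompose into {A, E} and {B, C, D, E, F}.
{A, E}: every determinant is a superkey — BCNF.
{B, C, D, E, F}: every determinant is a superkey — BCNF.

{A, E}; {B, C, D, E, F}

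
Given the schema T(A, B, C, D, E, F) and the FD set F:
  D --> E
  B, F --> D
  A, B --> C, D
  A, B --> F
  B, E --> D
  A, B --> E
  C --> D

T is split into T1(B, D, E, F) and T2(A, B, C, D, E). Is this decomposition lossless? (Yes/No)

No

T1 ∩ T2 = {B, D, E}; its closure under F is {B, D, E}.
The closure covers neither T1 nor T2 entirely; the join is not lossless.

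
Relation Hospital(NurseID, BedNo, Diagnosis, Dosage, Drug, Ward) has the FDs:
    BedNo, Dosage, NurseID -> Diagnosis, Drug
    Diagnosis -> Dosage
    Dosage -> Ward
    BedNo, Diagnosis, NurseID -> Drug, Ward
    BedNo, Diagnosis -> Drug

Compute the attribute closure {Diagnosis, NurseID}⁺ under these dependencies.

Start with {Diagnosis, NurseID}.
Diagnosis -> Dosage applies; add {Dosage} → now {Diagnosis, Dosage, NurseID}.
Dosage -> Ward applies; add {Ward} → now {Diagnosis, Dosage, NurseID, Ward}.
No further FD applies.

{Diagnosis, Dosage, NurseID, Ward}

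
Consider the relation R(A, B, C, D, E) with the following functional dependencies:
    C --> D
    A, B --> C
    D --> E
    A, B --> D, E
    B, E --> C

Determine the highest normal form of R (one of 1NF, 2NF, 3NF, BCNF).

Candidate key: {A, B}. Prime attributes: {A, B}.
For C --> D we have {C}⁺ = {C, D, E}; {C} is not a superkey, so BCNF fails.
C --> D has non-prime {D} on the right and a non-superkey on the left, so 3NF fails.
Checking every proper subset of each key, none determines a non-prime attribute — 2NF is satisfied.

2NF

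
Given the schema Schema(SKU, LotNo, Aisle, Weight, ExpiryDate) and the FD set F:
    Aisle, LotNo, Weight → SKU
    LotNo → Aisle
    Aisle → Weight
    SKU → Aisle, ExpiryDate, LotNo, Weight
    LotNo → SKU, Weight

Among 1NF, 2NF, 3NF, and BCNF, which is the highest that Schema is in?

2NF

Candidate keys: {LotNo}, {SKU}. Prime attributes: {LotNo, SKU}.
Aisle → Weight breaks BCNF: {Aisle}⁺ = {Aisle, Weight}, so {Aisle} is not a superkey.
Because {Weight} is non-prime and the left side of Aisle → Weight is not a superkey, the relation is not in 3NF.
With only single-attribute keys there can be no partial dependency, so 2NF holds.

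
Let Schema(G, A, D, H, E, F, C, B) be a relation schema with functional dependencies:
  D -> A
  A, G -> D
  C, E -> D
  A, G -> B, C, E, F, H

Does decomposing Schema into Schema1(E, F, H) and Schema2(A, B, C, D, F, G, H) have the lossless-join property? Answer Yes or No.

Common attributes: {F, H}; their closure is {F, H}.
The closure covers neither Schema1 nor Schema2 entirely; the join is not lossless.

No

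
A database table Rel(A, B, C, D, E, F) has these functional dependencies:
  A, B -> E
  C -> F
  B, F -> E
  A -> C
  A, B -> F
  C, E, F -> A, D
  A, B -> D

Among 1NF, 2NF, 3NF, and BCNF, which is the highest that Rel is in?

1NF

Candidate keys: {A, B}, {B, C}. Prime attributes: {A, B, C}.
For C -> F we have {C}⁺ = {C, F}; {C} is not a superkey, so BCNF fails.
Because {F} is non-prime and the left side of C -> F is not a superkey, the relation is not in 3NF.
Since {A} ⊂ {A, B} and {A}⁺ ⊇ {F} with {F} non-prime, there is a partial dependency; 2NF fails.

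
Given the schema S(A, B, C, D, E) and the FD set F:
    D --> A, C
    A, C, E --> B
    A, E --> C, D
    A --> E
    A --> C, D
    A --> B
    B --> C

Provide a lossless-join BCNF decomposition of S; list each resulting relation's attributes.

Candidate keys of the original relation: {A}, {D}.
{A, B, C, D, E}: {B} determines {B, C} here but is not a superkey — split on B --> C, giving {B, C} and {A, B, D, E}.
{B, C} is in BCNF.
{A, B, D, E} is in BCNF.

{A, B, D, E}; {B, C}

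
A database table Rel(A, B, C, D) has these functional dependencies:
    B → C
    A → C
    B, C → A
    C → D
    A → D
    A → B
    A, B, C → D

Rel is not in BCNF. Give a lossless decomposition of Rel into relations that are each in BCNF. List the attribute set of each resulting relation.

{A, B, C}; {C, D}

Candidate keys of the original relation: {A}, {B}.
In {A, B, C, D}, {C} is not a superkey ({C}⁺ restricted to this set is {C, D}), so split on C → D into {C, D} and {A, B, C}.
{C, D} has no BCNF violation.
{A, B, C} has no BCNF violation.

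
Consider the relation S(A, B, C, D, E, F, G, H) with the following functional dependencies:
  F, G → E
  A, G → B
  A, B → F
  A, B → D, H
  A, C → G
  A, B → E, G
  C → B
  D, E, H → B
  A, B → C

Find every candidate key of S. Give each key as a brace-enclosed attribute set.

{A, B}, {A, C}, {A, D, E, H}, {A, G}

Attributes never on any right-hand side: {A} — every candidate key must contain it.
{A, B}⁺ = {A, B, C, D, E, F, G, H} — all of the relation — so {A, B} is a candidate key.
{A, C}⁺ = {A, B, C, D, E, F, G, H} — all of the relation — so {A, C} is a candidate key.
{A, G}⁺ = {A, B, C, D, E, F, G, H} — all of the relation — so {A, G} is a candidate key.
{A, D, E, H}⁺ = {A, B, C, D, E, F, G, H} — all of the relation — so {A, D, E, H} is a candidate key.
Any other superkey properly contains one of these, so there are no further candidate keys.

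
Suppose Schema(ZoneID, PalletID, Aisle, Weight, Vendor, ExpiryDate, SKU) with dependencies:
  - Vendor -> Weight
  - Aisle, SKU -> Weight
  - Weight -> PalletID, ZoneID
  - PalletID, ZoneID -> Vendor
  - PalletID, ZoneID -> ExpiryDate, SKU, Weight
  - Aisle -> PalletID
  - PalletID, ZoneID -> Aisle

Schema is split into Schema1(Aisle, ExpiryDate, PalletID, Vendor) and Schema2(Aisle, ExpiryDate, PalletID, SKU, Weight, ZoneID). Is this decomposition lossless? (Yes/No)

Common attributes: {Aisle, ExpiryDate, PalletID}; their closure is {Aisle, ExpiryDate, PalletID}.
Neither Schema1 nor Schema2 is contained in that closure, so the decomposition is lossy.

No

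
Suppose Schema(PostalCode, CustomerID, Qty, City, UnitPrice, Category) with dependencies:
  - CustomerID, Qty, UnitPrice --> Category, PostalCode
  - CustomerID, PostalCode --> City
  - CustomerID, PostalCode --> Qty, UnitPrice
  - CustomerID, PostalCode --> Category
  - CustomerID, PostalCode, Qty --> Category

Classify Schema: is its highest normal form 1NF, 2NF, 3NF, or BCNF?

Candidate keys: {CustomerID, PostalCode}, {CustomerID, Qty, UnitPrice}. Prime attributes: {CustomerID, PostalCode, Qty, UnitPrice}.
Every FD has a superkey on the left, so the relation is in BCNF.

BCNF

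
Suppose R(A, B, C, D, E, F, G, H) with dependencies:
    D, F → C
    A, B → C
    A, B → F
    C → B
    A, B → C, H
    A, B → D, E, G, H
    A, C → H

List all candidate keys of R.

{A, B}, {A, C}, {A, D, F}

No FD produces {A}, so it must be in every candidate key.
{A, B}⁺ = {A, B, C, D, E, F, G, H} — all of the relation — so {A, B} is a candidate key.
{A, C}⁺ = {A, B, C, D, E, F, G, H} — all of the relation — so {A, C} is a candidate key.
{A, D, F}⁺ = {A, B, C, D, E, F, G, H} — all of the relation — so {A, D, F} is a candidate key.
Any other superkey properly contains one of these, so there are no further candidate keys.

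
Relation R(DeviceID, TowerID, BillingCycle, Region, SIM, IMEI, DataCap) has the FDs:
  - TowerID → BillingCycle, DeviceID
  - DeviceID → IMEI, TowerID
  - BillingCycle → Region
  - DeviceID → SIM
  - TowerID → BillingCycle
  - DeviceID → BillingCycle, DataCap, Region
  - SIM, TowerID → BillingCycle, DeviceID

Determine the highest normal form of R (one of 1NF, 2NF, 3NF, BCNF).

Candidate keys: {DeviceID}, {TowerID}. Prime attributes: {DeviceID, TowerID}.
For BillingCycle → Region we have {BillingCycle}⁺ = {BillingCycle, Region}; {BillingCycle} is not a superkey, so BCNF fails.
Because {Region} is non-prime and the left side of BillingCycle → Region is not a superkey, the relation is not in 3NF.
Every candidate key is a single attribute, so no partial dependency is possible; 2NF holds.

2NF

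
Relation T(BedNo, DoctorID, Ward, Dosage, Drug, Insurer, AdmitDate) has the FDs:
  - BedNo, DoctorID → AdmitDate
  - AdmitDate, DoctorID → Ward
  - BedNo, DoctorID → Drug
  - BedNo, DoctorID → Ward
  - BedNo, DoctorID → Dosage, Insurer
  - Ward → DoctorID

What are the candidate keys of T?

{BedNo, DoctorID}, {BedNo, Ward}

Attributes never on any right-hand side: {BedNo} — every candidate key must contain it.
{BedNo, DoctorID}⁺ = {AdmitDate, BedNo, DoctorID, Dosage, Drug, Insurer, Ward}, which is every attribute, so {BedNo, DoctorID} is a candidate key.
{BedNo, Ward}⁺ = {AdmitDate, BedNo, DoctorID, Dosage, Drug, Insurer, Ward}, which is every attribute, so {BedNo, Ward} is a candidate key.
Any other superkey properly contains one of these, so there are no further candidate keys.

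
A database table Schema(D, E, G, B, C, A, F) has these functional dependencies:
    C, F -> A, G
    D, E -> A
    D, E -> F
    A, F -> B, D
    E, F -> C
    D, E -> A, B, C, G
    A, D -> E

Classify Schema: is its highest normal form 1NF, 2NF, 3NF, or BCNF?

BCNF

Candidate keys: {A, D}, {A, F}, {C, F}, {D, E}, {E, F}. Prime attributes: {A, C, D, E, F}.
The left-hand side of every FD is a superkey, so BCNF is satisfied.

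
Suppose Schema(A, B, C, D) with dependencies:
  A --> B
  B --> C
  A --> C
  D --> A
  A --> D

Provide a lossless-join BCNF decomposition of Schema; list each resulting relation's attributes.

{A, B, D}; {B, C}

Candidate keys of the original relation: {A}, {D}.
In {A, B, C, D}, {B} is not a superkey ({B}⁺ restricted to this set is {B, C}), so split on B --> C into {B, C} and {A, B, D}.
{B, C} is in BCNF.
{A, B, D} is in BCNF.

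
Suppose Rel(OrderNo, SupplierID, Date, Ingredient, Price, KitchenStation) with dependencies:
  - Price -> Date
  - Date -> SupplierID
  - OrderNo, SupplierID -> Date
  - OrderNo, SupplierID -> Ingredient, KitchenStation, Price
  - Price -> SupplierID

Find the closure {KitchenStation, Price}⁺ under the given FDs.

{Date, KitchenStation, Price, SupplierID}

Start with {KitchenStation, Price}.
Price -> Date applies; add {Date} → now {Date, KitchenStation, Price}.
Date -> SupplierID applies; add {SupplierID} → now {Date, KitchenStation, Price, SupplierID}.
No further FD applies.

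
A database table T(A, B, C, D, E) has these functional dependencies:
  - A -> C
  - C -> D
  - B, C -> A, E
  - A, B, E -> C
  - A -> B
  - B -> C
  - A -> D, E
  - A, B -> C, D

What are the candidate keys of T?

{A}, {B}

{A} is a candidate key since {A}⁺ = {A, B, C, D, E} covers every attribute.
{B} is a candidate key since {B}⁺ = {A, B, C, D, E} covers every attribute.
No proper subset of any of these is a key, and no other minimal superkey exists.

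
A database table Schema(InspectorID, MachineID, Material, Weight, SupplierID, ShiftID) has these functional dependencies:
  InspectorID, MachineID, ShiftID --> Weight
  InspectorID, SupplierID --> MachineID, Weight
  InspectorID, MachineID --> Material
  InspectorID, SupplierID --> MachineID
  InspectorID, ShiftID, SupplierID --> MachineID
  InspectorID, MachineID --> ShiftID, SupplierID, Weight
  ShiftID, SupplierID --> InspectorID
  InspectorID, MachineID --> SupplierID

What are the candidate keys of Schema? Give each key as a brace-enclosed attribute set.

{InspectorID, MachineID}⁺ = {InspectorID, MachineID, Material, ShiftID, SupplierID, Weight}, which is every attribute, so {InspectorID, MachineID} is a candidate key.
{InspectorID, SupplierID}⁺ = {InspectorID, MachineID, Material, ShiftID, SupplierID, Weight}, which is every attribute, so {InspectorID, SupplierID} is a candidate key.
{ShiftID, SupplierID}⁺ = {InspectorID, MachineID, Material, ShiftID, SupplierID, Weight}, which is every attribute, so {ShiftID, SupplierID} is a candidate key.
These are minimal and exhaustive — every other superkey contains one of them.

{InspectorID, MachineID}, {InspectorID, SupplierID}, {ShiftID, SupplierID}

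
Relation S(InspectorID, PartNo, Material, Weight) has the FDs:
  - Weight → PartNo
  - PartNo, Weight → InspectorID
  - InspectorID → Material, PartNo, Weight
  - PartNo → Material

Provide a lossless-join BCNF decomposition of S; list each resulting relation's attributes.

{InspectorID, PartNo, Weight}; {Material, PartNo}

Candidate keys of the original relation: {InspectorID}, {Weight}.
Within {InspectorID, Material, PartNo, Weight}: {PartNo}⁺ ∩ {InspectorID, Material, PartNo, Weight} = {Material, PartNo}, not the whole set, so PartNo → Material violates BCNF; decompose into {Material, PartNo} and {InspectorID, PartNo, Weight}.
{Material, PartNo} has no BCNF violation.
{InspectorID, PartNo, Weight} has no BCNF violation.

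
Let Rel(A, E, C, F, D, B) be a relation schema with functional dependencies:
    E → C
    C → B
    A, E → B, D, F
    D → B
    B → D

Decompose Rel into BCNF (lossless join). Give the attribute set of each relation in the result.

Candidate key of the original relation: {A, E}.
In {A, B, C, D, E, F}, {E} is not a superkey ({E}⁺ restricted to this set is {B, C, D, E}), so split on E → B, C, D into {B, C, D, E} and {A, E, F}.
In {B, C, D, E}, {C} is not a superkey ({C}⁺ restricted to this set is {B, C, D}), so split on C → B, D into {B, C, D} and {C, E}.
In {B, C, D}, {D} is not a superkey ({D}⁺ restricted to this set is {B, D}), so split on D → B into {B, D} and {C, D}.
{B, D} is in BCNF.
{C, D} is in BCNF.
{C, E} is in BCNF.
{A, E, F} is in BCNF.

{A, E, F}; {B, D}; {C, D}; {C, E}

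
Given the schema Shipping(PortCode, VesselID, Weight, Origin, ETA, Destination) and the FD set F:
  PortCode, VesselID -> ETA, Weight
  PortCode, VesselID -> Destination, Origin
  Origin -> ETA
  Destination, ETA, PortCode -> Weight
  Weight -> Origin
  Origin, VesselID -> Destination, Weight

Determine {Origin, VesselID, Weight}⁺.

Start with {Origin, VesselID, Weight}.
Origin -> ETA applies; add {ETA} → now {ETA, Origin, VesselID, Weight}.
Origin, VesselID -> Destination, Weight applies; add {Destination} → now {Destination, ETA, Origin, VesselID, Weight}.
No further FD applies.

{Destination, ETA, Origin, VesselID, Weight}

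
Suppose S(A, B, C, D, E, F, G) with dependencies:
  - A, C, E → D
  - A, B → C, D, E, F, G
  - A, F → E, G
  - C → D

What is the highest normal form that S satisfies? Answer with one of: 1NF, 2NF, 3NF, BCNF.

Candidate key: {A, B}. Prime attributes: {A, B}.
For A, C, E → D we have {A, C, E}⁺ = {A, C, D, E}; {A, C, E} is not a superkey, so BCNF fails.
A, C, E → D determines the non-prime attribute {D} from a non-superkey — 3NF is violated.
No proper subset of a key has a non-prime attribute in its closure, so there is no partial dependency; 2NF holds.

2NF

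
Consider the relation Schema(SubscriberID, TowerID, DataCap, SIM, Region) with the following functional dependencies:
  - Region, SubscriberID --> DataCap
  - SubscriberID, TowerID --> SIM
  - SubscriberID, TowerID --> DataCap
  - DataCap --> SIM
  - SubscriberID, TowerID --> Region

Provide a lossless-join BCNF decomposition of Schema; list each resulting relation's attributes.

Candidate key of the original relation: {SubscriberID, TowerID}.
Within {DataCap, Region, SIM, SubscriberID, TowerID}: {Region, SubscriberID}⁺ ∩ {DataCap, Region, SIM, SubscriberID, TowerID} = {DataCap, Region, SIM, SubscriberID}, not the whole set, so Region, SubscriberID --> DataCap, SIM violates BCNF; decompose into {DataCap, Region, SIM, SubscriberID} and {Region, SubscriberID, TowerID}.
Within {DataCap, Region, SIM, SubscriberID}: {DataCap}⁺ ∩ {DataCap, Region, SIM, SubscriberID} = {DataCap, SIM}, not the whole set, so DataCap --> SIM violates BCNF; decompose into {DataCap, SIM} and {DataCap, Region, SubscriberID}.
{DataCap, SIM} has no BCNF violation.
{DataCap, Region, SubscriberID} has no BCNF violation.
{Region, SubscriberID, TowerID} has no BCNF violation.

{DataCap, Region, SubscriberID}; {DataCap, SIM}; {Region, SubscriberID, TowerID}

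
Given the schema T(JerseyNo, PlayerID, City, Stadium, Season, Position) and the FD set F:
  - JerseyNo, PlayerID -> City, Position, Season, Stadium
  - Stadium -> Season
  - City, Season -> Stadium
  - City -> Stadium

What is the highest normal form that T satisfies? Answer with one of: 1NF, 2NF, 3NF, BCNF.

2NF

Candidate key: {JerseyNo, PlayerID}. Prime attributes: {JerseyNo, PlayerID}.
For Stadium -> Season we have {Stadium}⁺ = {Season, Stadium}; {Stadium} is not a superkey, so BCNF fails.
Stadium -> Season determines the non-prime attribute {Season} from a non-superkey — 3NF is violated.
No non-prime attribute depends on a proper subset of any candidate key, so 2NF holds.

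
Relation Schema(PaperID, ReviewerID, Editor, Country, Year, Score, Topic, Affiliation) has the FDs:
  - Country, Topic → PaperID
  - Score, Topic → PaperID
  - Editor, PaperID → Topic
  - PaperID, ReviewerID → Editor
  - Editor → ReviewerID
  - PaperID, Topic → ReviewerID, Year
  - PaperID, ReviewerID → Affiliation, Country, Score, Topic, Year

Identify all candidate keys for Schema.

{Country, Topic}, {Editor, PaperID}, {PaperID, ReviewerID}, {PaperID, Topic}, {Score, Topic}

{Country, Topic}⁺ = {Affiliation, Country, Editor, PaperID, ReviewerID, Score, Topic, Year} — all of the relation — so {Country, Topic} is a candidate key.
{Editor, PaperID}⁺ = {Affiliation, Country, Editor, PaperID, ReviewerID, Score, Topic, Year} — all of the relation — so {Editor, PaperID} is a candidate key.
{PaperID, ReviewerID}⁺ = {Affiliation, Country, Editor, PaperID, ReviewerID, Score, Topic, Year} — all of the relation — so {PaperID, ReviewerID} is a candidate key.
{PaperID, Topic}⁺ = {Affiliation, Country, Editor, PaperID, ReviewerID, Score, Topic, Year} — all of the relation — so {PaperID, Topic} is a candidate key.
{Score, Topic}⁺ = {Affiliation, Country, Editor, PaperID, ReviewerID, Score, Topic, Year} — all of the relation — so {Score, Topic} is a candidate key.
Any other superkey properly contains one of these, so there are no further candidate keys.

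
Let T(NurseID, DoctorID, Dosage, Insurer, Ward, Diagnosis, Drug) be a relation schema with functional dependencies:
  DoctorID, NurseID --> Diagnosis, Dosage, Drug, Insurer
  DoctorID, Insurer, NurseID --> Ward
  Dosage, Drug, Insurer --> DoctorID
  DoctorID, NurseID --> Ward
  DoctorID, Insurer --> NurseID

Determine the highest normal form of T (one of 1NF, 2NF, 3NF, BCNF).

BCNF

Candidate keys: {DoctorID, Insurer}, {DoctorID, NurseID}, {Dosage, Drug, Insurer}. Prime attributes: {DoctorID, Dosage, Drug, Insurer, NurseID}.
Every FD has a superkey on the left, so the relation is in BCNF.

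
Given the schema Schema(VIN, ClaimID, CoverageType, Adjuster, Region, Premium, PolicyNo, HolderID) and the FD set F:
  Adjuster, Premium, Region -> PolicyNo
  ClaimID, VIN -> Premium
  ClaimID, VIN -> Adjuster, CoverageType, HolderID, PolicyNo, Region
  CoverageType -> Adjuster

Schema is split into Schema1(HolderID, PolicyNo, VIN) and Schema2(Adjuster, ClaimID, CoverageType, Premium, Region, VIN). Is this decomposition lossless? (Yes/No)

The shared attributes are {VIN} and {VIN}⁺ = {VIN}.
Schema1 ⊄ {VIN} and Schema2 ⊄ {VIN}, so the split is lossy.

No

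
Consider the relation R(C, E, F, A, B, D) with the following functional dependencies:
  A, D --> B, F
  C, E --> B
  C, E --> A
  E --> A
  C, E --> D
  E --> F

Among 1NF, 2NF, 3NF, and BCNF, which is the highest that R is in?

1NF

Candidate key: {C, E}. Prime attributes: {C, E}.
A, D --> B, F breaks BCNF: {A, D}⁺ = {A, B, D, F}, so {A, D} is not a superkey.
Because {B, F} are non-prime and the left side of A, D --> B, F is not a superkey, the relation is not in 3NF.
The proper key subset {E} of {C, E} determines non-prime {A, F}, so the relation is not even in 2NF.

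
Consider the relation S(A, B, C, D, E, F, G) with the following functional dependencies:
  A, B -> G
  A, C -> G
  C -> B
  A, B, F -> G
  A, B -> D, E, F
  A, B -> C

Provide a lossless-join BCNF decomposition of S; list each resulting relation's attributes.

{A, C, D, E, F, G}; {B, C}

Candidate keys of the original relation: {A, B}, {A, C}.
{A, B, C, D, E, F, G}: {C} determines {B, C} here but is not a superkey — split on C -> B, giving {B, C} and {A, C, D, E, F, G}.
{B, C} is in BCNF.
{A, C, D, E, F, G} is in BCNF.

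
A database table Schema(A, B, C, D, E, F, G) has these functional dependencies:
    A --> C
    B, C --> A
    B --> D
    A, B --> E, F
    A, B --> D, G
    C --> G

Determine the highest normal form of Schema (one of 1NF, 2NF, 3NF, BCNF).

1NF

Candidate keys: {A, B}, {B, C}. Prime attributes: {A, B, C}.
A --> C breaks BCNF: {A}⁺ = {A, C, G}, so {A} is not a superkey.
Because {D} is non-prime and the left side of B --> D is not a superkey, the relation is not in 3NF.
Since {A} ⊂ {A, B} and {A}⁺ ⊇ {G} with {G} non-prime, there is a partial dependency; 2NF fails.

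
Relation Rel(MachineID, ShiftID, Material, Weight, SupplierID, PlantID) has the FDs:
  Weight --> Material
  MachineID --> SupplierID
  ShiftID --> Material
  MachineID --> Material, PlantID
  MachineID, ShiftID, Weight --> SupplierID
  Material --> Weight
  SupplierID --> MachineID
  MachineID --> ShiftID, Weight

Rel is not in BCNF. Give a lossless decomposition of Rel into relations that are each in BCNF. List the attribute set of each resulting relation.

Candidate keys of the original relation: {MachineID}, {SupplierID}.
Within {MachineID, Material, PlantID, ShiftID, SupplierID, Weight}: {Weight}⁺ ∩ {MachineID, Material, PlantID, ShiftID, SupplierID, Weight} = {Material, Weight}, not the whole set, so Weight --> Material violates BCNF; decompose into {Material, Weight} and {MachineID, PlantID, ShiftID, SupplierID, Weight}.
{Material, Weight} is in BCNF.
Within {MachineID, PlantID, ShiftID, SupplierID, Weight}: {ShiftID}⁺ ∩ {MachineID, PlantID, ShiftID, SupplierID, Weight} = {ShiftID, Weight}, not the whole set, so ShiftID --> Weight violates BCNF; decompose into {ShiftID, Weight} and {MachineID, PlantID, ShiftID, SupplierID}.
{ShiftID, Weight} is in BCNF.
{MachineID, PlantID, ShiftID, SupplierID} is in BCNF.

{MachineID, PlantID, ShiftID, SupplierID}; {Material, Weight}; {ShiftID, Weight}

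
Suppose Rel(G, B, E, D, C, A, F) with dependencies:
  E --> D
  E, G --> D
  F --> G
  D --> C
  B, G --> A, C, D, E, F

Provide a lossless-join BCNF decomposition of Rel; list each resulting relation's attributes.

Candidate keys of the original relation: {B, F}, {B, G}.
{A, B, C, D, E, F, G}: {E} determines {C, D, E} here but is not a superkey — split on E --> C, D, giving {C, D, E} and {A, B, E, F, G}.
{C, D, E}: {D} determines {C, D} here but is not a superkey — split on D --> C, giving {C, D} and {D, E}.
{C, D} has no BCNF violation.
{D, E} has no BCNF violation.
{A, B, E, F, G}: {F} determines {F, G} here but is not a superkey — split on F --> G, giving {F, G} and {A, B, E, F}.
{F, G} has no BCNF violation.
{A, B, E, F} has no BCNF violation.

{A, B, E, F}; {C, D}; {D, E}; {F, G}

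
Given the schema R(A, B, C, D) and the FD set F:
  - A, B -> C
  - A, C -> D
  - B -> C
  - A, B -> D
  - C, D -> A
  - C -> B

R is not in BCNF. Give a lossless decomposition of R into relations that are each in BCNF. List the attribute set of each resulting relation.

{A, B, D}; {B, C}

Candidate keys of the original relation: {A, B}, {A, C}, {B, D}, {C, D}.
{A, B, C, D}: {B} determines {B, C} here but is not a superkey — split on B -> C, giving {B, C} and {A, B, D}.
{B, C} has no BCNF violation.
{A, B, D} has no BCNF violation.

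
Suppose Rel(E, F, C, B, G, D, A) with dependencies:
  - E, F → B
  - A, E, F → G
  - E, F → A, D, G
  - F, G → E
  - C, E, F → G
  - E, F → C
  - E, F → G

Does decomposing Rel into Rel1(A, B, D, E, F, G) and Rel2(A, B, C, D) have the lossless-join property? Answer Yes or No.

Common attributes: {A, B, D}; their closure is {A, B, D}.
Neither Rel1 nor Rel2 is contained in that closure, so the decomposition is lossy.

No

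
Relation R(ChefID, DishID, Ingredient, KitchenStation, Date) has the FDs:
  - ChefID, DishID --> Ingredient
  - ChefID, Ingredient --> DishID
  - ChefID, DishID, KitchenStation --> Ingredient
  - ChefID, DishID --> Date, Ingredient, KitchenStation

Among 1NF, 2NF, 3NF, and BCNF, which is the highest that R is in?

BCNF

Candidate keys: {ChefID, DishID}, {ChefID, Ingredient}. Prime attributes: {ChefID, DishID, Ingredient}.
Each dependency's left side is a superkey — BCNF holds.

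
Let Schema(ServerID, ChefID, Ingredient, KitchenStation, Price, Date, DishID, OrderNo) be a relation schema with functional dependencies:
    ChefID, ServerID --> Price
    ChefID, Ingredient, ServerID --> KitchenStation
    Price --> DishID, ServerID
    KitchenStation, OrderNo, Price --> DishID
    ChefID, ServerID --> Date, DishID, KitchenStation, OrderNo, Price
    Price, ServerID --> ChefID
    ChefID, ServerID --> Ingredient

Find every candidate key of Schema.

{Price} is a candidate key since {Price}⁺ = {ChefID, Date, DishID, Ingredient, KitchenStation, OrderNo, Price, ServerID} covers every attribute.
{ChefID, ServerID} is a candidate key since {ChefID, ServerID}⁺ = {ChefID, Date, DishID, Ingredient, KitchenStation, OrderNo, Price, ServerID} covers every attribute.
No proper subset of any of these is a key, and no other minimal superkey exists.

{ChefID, ServerID}, {Price}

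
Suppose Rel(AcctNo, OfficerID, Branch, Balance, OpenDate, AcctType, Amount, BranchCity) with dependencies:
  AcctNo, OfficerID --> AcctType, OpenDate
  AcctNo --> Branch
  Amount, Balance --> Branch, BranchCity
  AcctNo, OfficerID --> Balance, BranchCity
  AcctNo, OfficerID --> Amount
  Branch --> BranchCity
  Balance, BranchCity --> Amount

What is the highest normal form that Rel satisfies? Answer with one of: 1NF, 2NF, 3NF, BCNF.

1NF

Candidate key: {AcctNo, OfficerID}. Prime attributes: {AcctNo, OfficerID}.
For AcctNo --> Branch we have {AcctNo}⁺ = {AcctNo, Branch, BranchCity}; {AcctNo} is not a superkey, so BCNF fails.
AcctNo --> Branch has non-prime {Branch} on the right and a non-superkey on the left, so 3NF fails.
Since {AcctNo} ⊂ {AcctNo, OfficerID} and {AcctNo}⁺ ⊇ {Branch, BranchCity} with {Branch, BranchCity} non-prime, there is a partial dependency; 2NF fails.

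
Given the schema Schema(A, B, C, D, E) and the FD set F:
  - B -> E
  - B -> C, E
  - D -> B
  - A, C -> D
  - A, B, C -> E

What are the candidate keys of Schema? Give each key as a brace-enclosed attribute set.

{A} never appears on the right of any FD, so every key must include it.
{A, B}⁺ = {A, B, C, D, E}, which is every attribute, so {A, B} is a candidate key.
{A, C}⁺ = {A, B, C, D, E}, which is every attribute, so {A, C} is a candidate key.
{A, D}⁺ = {A, B, C, D, E}, which is every attribute, so {A, D} is a candidate key.
No proper subset of any of these is a key, and no other minimal superkey exists.

{A, B}, {A, C}, {A, D}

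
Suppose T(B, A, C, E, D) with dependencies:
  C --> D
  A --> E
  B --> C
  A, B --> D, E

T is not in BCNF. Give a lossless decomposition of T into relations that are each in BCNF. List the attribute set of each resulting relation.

{A, B}; {A, E}; {B, C}; {C, D}

Candidate key of the original relation: {A, B}.
{A, B, C, D, E}: {C} determines {C, D} here but is not a superkey — split on C --> D, giving {C, D} and {A, B, C, E}.
{C, D} has no BCNF violation.
{A, B, C, E}: {A} determines {A, E} here but is not a superkey — split on A --> E, giving {A, E} and {A, B, C}.
{A, E} has no BCNF violation.
{A, B, C}: {B} determines {B, C} here but is not a superkey — split on B --> C, giving {B, C} and {A, B}.
{B, C} has no BCNF violation.
{A, B} has no BCNF violation.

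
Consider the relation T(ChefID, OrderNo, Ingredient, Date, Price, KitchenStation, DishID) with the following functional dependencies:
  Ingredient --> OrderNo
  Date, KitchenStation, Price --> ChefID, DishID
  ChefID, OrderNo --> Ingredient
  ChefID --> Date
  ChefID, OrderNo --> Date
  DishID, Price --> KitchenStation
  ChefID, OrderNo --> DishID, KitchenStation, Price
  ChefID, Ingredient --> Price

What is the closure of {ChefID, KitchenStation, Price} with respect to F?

Start with {ChefID, KitchenStation, Price}.
ChefID --> Date applies; add {Date} → now {ChefID, Date, KitchenStation, Price}.
Date, KitchenStation, Price --> ChefID, DishID applies; add {DishID} → now {ChefID, Date, DishID, KitchenStation, Price}.
No further FD applies.

{ChefID, Date, DishID, KitchenStation, Price}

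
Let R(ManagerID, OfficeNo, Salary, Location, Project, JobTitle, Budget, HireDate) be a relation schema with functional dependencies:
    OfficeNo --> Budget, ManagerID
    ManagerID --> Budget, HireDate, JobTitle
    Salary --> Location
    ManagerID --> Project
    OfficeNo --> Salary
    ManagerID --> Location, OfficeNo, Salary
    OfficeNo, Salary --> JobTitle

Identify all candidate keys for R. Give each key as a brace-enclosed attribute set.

{ManagerID} is a candidate key since {ManagerID}⁺ = {Budget, HireDate, JobTitle, Location, ManagerID, OfficeNo, Project, Salary} covers every attribute.
{OfficeNo} is a candidate key since {OfficeNo}⁺ = {Budget, HireDate, JobTitle, Location, ManagerID, OfficeNo, Project, Salary} covers every attribute.
These are minimal and exhaustive — every other superkey contains one of them.

{ManagerID}, {OfficeNo}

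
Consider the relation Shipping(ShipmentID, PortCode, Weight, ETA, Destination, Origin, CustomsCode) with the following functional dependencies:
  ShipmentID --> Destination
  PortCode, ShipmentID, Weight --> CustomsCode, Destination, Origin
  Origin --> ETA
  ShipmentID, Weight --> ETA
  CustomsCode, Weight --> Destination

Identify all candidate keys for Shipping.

{PortCode, ShipmentID, Weight}

{PortCode, ShipmentID, Weight} never appear on the right of any FD, so every key must include all of them.
{PortCode, ShipmentID, Weight}⁺ = {CustomsCode, Destination, ETA, Origin, PortCode, ShipmentID, Weight} — all of the relation — so {PortCode, ShipmentID, Weight} is a candidate key.
No other minimal set has full closure, so this is the only candidate key.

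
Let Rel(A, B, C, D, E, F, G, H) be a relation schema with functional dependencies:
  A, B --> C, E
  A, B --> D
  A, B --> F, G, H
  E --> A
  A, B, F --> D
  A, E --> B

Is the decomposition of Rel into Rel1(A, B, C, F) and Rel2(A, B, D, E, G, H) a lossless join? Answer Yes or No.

Yes

Common attributes: {A, B}; their closure is {A, B, C, D, E, F, G, H}.
Rel1 is contained in that closure, so Rel1 ∩ Rel2 --> Rel1 holds and the join is lossless.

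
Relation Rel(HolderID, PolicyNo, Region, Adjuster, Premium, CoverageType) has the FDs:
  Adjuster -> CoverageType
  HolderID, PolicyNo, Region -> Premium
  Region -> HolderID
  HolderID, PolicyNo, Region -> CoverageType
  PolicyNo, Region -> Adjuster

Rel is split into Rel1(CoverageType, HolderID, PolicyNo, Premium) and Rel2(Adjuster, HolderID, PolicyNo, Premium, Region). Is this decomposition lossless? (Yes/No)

No

The shared attributes are {HolderID, PolicyNo, Premium} and {HolderID, PolicyNo, Premium}⁺ = {HolderID, PolicyNo, Premium}.
The closure covers neither Rel1 nor Rel2 entirely; the join is not lossless.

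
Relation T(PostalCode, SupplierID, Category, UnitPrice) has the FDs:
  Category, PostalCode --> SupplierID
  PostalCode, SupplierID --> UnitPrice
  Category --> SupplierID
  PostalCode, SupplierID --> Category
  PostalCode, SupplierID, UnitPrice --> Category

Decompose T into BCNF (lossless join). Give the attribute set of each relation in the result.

Candidate keys of the original relation: {Category, PostalCode}, {PostalCode, SupplierID}.
{Category, PostalCode, SupplierID, UnitPrice}: {Category} determines {Category, SupplierID} here but is not a superkey — split on Category --> SupplierID, giving {Category, SupplierID} and {Category, PostalCode, UnitPrice}.
{Category, SupplierID}: every determinant is a superkey — BCNF.
{Category, PostalCode, UnitPrice}: every determinant is a superkey — BCNF.

{Category, PostalCode, UnitPrice}; {Category, SupplierID}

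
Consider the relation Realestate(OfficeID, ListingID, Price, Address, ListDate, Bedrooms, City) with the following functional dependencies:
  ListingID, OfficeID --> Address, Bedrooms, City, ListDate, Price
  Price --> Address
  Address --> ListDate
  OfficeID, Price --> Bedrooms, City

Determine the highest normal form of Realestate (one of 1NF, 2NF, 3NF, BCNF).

Candidate key: {ListingID, OfficeID}. Prime attributes: {ListingID, OfficeID}.
For Price --> Address we have {Price}⁺ = {Address, ListDate, Price}; {Price} is not a superkey, so BCNF fails.
Price --> Address has non-prime {Address} on the right and a non-superkey on the left, so 3NF fails.
No non-prime attribute depends on a proper subset of any candidate key, so 2NF holds.

2NF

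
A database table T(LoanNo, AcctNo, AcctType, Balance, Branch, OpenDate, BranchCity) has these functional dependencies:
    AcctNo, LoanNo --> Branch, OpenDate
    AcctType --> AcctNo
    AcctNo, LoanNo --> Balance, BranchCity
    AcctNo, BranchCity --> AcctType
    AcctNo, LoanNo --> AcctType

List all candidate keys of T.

{LoanNo} never appears on the right of any FD, so every key must include it.
Closure of {AcctNo, LoanNo} is {AcctNo, AcctType, Balance, Branch, BranchCity, LoanNo, OpenDate}, the whole schema; {AcctNo, LoanNo} is a candidate key.
Closure of {AcctType, LoanNo} is {AcctNo, AcctType, Balance, Branch, BranchCity, LoanNo, OpenDate}, the whole schema; {AcctType, LoanNo} is a candidate key.
No proper subset of any of these is a key, and no other minimal superkey exists.

{AcctNo, LoanNo}, {AcctType, LoanNo}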